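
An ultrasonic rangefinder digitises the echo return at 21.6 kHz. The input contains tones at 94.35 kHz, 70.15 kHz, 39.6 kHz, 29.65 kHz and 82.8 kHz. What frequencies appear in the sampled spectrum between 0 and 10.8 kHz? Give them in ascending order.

fs/2 = 10.8 kHz.
94.35 kHz mod fs = 7.95 kHz.
7.95 kHz ≤ fs/2 = 10.8 kHz, appears at 7.95 kHz.
70.15 kHz mod fs = 5.35 kHz.
5.35 kHz ≤ fs/2 = 10.8 kHz, appears at 5.35 kHz.
39.6 kHz mod fs = 18 kHz.
18 kHz > fs/2 = 10.8 kHz, folds to fs − 18 kHz = 3.6 kHz.
29.65 kHz mod fs = 8.05 kHz.
8.05 kHz ≤ fs/2 = 10.8 kHz, appears at 8.05 kHz.
82.8 kHz mod fs = 18 kHz.
18 kHz > fs/2 = 10.8 kHz, folds to fs − 18 kHz = 3.6 kHz.
Distinct values: {3.6 kHz, 5.35 kHz, 7.95 kHz, 8.05 kHz}.

3.6 kHz, 5.35 kHz, 7.95 kHz, 8.05 kHz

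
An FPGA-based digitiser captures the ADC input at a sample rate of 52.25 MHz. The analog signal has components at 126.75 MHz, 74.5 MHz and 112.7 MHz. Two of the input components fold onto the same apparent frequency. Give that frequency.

22.25 MHz

fs/2 = 26.125 MHz.
126.75 MHz mod fs = 22.25 MHz.
22.25 MHz ≤ fs/2 = 26.125 MHz, appears at 22.25 MHz.
74.5 MHz mod fs = 22.25 MHz.
22.25 MHz ≤ fs/2 = 26.125 MHz, appears at 22.25 MHz.
112.7 MHz mod fs = 8.2 MHz.
8.2 MHz ≤ fs/2 = 26.125 MHz, appears at 8.2 MHz.
74.5 MHz and 126.75 MHz both map to 22.25 MHz.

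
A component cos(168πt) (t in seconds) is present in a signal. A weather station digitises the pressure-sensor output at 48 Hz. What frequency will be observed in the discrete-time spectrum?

ω = 168π rad/s → f = ω/(2π) = 84 Hz.
84 Hz mod fs = 36 Hz.
36 Hz > fs/2 = 24 Hz, folds to fs − 36 Hz = 12 Hz.

12 Hz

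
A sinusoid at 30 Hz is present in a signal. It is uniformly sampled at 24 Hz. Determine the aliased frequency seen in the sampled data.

30 Hz mod fs = 6 Hz.
6 Hz ≤ fs/2 = 12 Hz, appears at 6 Hz.

6 Hz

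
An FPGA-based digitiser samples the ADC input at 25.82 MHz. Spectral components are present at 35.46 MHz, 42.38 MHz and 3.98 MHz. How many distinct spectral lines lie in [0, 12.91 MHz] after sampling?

3

fs/2 = 12.91 MHz.
35.46 MHz mod fs = 9.64 MHz.
9.64 MHz ≤ fs/2 = 12.91 MHz, appears at 9.64 MHz.
42.38 MHz mod fs = 16.56 MHz.
16.56 MHz > fs/2 = 12.91 MHz, folds to fs − 16.56 MHz = 9.26 MHz.
3.98 MHz ≤ fs/2 = 12.91 MHz, passes unchanged.
Distinct values: {3.98 MHz, 9.26 MHz, 9.64 MHz} → 3.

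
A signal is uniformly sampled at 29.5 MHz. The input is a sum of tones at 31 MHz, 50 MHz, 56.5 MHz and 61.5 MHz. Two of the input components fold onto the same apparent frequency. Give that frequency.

2.5 MHz

fs/2 = 14.75 MHz.
31 MHz mod fs = 1.5 MHz.
1.5 MHz ≤ fs/2 = 14.75 MHz, appears at 1.5 MHz.
50 MHz mod fs = 20.5 MHz.
20.5 MHz > fs/2 = 14.75 MHz, folds to fs − 20.5 MHz = 9 MHz.
56.5 MHz mod fs = 27 MHz.
27 MHz > fs/2 = 14.75 MHz, folds to fs − 27 MHz = 2.5 MHz.
61.5 MHz mod fs = 2.5 MHz.
2.5 MHz ≤ fs/2 = 14.75 MHz, appears at 2.5 MHz.
56.5 MHz and 61.5 MHz both map to 2.5 MHz.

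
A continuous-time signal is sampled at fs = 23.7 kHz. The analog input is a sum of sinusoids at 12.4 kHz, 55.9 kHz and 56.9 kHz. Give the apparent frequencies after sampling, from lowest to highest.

fs/2 = 11.85 kHz.
12.4 kHz > fs/2 = 11.85 kHz, folds to fs − 12.4 kHz = 11.3 kHz.
55.9 kHz mod fs = 8.5 kHz.
8.5 kHz ≤ fs/2 = 11.85 kHz, appears at 8.5 kHz.
56.9 kHz mod fs = 9.5 kHz.
9.5 kHz ≤ fs/2 = 11.85 kHz, appears at 9.5 kHz.
Distinct values: {8.5 kHz, 9.5 kHz, 11.3 kHz}.

8.5 kHz, 9.5 kHz, 11.3 kHz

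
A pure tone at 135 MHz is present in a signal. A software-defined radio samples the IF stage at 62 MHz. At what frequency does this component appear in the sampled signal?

11 MHz

135 MHz mod fs = 11 MHz.
11 MHz ≤ fs/2 = 31 MHz, appears at 11 MHz.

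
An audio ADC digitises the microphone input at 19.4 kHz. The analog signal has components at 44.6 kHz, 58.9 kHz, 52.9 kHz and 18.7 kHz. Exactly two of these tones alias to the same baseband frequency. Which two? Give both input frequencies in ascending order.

18.7 kHz, 58.9 kHz

fs/2 = 9.7 kHz.
44.6 kHz mod fs = 5.8 kHz.
5.8 kHz ≤ fs/2 = 9.7 kHz, appears at 5.8 kHz.
58.9 kHz mod fs = 0.7 kHz.
0.7 kHz ≤ fs/2 = 9.7 kHz, appears at 0.7 kHz.
52.9 kHz mod fs = 14.1 kHz.
14.1 kHz > fs/2 = 9.7 kHz, folds to fs − 14.1 kHz = 5.3 kHz.
18.7 kHz > fs/2 = 9.7 kHz, folds to fs − 18.7 kHz = 0.7 kHz.
18.7 kHz and 58.9 kHz both map to 0.7 kHz.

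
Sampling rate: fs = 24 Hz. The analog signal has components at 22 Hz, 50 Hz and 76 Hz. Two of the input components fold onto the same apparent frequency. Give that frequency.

2 Hz

fs/2 = 12 Hz.
22 Hz > fs/2 = 12 Hz, folds to fs − 22 Hz = 2 Hz.
50 Hz mod fs = 2 Hz.
2 Hz ≤ fs/2 = 12 Hz, appears at 2 Hz.
76 Hz mod fs = 4 Hz.
4 Hz ≤ fs/2 = 12 Hz, appears at 4 Hz.
22 Hz and 50 Hz both map to 2 Hz.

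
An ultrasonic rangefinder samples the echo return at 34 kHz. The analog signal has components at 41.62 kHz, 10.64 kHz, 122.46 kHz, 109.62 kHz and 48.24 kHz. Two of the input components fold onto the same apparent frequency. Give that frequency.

7.62 kHz

fs/2 = 17 kHz.
41.62 kHz mod fs = 7.62 kHz.
7.62 kHz ≤ fs/2 = 17 kHz, appears at 7.62 kHz.
10.64 kHz ≤ fs/2 = 17 kHz, passes unchanged.
122.46 kHz mod fs = 20.46 kHz.
20.46 kHz > fs/2 = 17 kHz, folds to fs − 20.46 kHz = 13.54 kHz.
109.62 kHz mod fs = 7.62 kHz.
7.62 kHz ≤ fs/2 = 17 kHz, appears at 7.62 kHz.
48.24 kHz mod fs = 14.24 kHz.
14.24 kHz ≤ fs/2 = 17 kHz, appears at 14.24 kHz.
41.62 kHz and 109.62 kHz both map to 7.62 kHz.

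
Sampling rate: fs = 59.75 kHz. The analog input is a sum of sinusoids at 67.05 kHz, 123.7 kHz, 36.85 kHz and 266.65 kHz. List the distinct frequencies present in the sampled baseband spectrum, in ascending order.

4.2 kHz, 7.3 kHz, 22.9 kHz, 27.65 kHz

fs/2 = 29.875 kHz.
67.05 kHz mod fs = 7.3 kHz.
7.3 kHz ≤ fs/2 = 29.875 kHz, appears at 7.3 kHz.
123.7 kHz mod fs = 4.2 kHz.
4.2 kHz ≤ fs/2 = 29.875 kHz, appears at 4.2 kHz.
36.85 kHz > fs/2 = 29.875 kHz, folds to fs − 36.85 kHz = 22.9 kHz.
266.65 kHz mod fs = 27.65 kHz.
27.65 kHz ≤ fs/2 = 29.875 kHz, appears at 27.65 kHz.
Distinct values: {4.2 kHz, 7.3 kHz, 22.9 kHz, 27.65 kHz}.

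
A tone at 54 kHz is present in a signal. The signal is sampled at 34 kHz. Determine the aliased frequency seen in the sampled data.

14 kHz

54 kHz mod fs = 20 kHz.
20 kHz > fs/2 = 17 kHz, folds to fs − 20 kHz = 14 kHz.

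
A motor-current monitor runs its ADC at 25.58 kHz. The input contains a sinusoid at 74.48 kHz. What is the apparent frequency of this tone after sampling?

2.26 kHz

74.48 kHz mod fs = 23.32 kHz.
23.32 kHz > fs/2 = 12.79 kHz, folds to fs − 23.32 kHz = 2.26 kHz.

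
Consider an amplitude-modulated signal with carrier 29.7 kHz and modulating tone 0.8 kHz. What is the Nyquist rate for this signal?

AM sidebands sit at fc ± fm = 28.9 kHz and 30.5 kHz.
Highest-frequency component: 30.5 kHz.
Nyquist rate = 2 × 30.5 kHz = 61 kHz.

61 kHz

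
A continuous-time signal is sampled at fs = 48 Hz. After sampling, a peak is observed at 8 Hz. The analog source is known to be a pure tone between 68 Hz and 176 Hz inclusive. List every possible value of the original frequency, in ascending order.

88 Hz, 104 Hz, 136 Hz, 152 Hz

Frequencies that alias to 8 Hz are k·fs ± 8 Hz for integer k ≥ 0.
k=0: 8 Hz.
k=1: 40 Hz, 56 Hz.
k=2: 88 Hz, 104 Hz.
k=3: 136 Hz, 152 Hz.
k=4: 184 Hz, 200 Hz.
Within [68 Hz, 176 Hz]: 88 Hz, 104 Hz, 136 Hz, 152 Hz.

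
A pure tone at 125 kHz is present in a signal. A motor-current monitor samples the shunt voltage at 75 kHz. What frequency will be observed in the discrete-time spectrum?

125 kHz mod fs = 50 kHz.
50 kHz > fs/2 = 37.5 kHz, folds to fs − 50 kHz = 25 kHz.

25 kHz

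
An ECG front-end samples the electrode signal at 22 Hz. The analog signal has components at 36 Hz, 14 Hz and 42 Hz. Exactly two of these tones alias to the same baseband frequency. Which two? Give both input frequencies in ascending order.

14 Hz, 36 Hz

fs/2 = 11 Hz.
36 Hz mod fs = 14 Hz.
14 Hz > fs/2 = 11 Hz, folds to fs − 14 Hz = 8 Hz.
14 Hz > fs/2 = 11 Hz, folds to fs − 14 Hz = 8 Hz.
42 Hz mod fs = 20 Hz.
20 Hz > fs/2 = 11 Hz, folds to fs − 20 Hz = 2 Hz.
14 Hz and 36 Hz both map to 8 Hz.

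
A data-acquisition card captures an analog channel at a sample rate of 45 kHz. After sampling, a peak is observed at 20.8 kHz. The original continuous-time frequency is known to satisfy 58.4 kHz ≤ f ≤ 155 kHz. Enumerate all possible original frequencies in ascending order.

65.8 kHz, 69.2 kHz, 110.8 kHz, 114.2 kHz

Frequencies that alias to 20.8 kHz are k·fs ± 20.8 kHz for integer k ≥ 0.
k=0: 20.8 kHz.
k=1: 24.2 kHz, 65.8 kHz.
k=2: 69.2 kHz, 110.8 kHz.
k=3: 114.2 kHz, 155.8 kHz.
k=4: 159.2 kHz, 200.8 kHz.
Within [58.4 kHz, 155 kHz]: 65.8 kHz, 69.2 kHz, 110.8 kHz, 114.2 kHz.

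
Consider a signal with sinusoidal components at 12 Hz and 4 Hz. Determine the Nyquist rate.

24 Hz

Highest-frequency component: 12 Hz.
Nyquist rate = 2 × 12 Hz = 24 Hz.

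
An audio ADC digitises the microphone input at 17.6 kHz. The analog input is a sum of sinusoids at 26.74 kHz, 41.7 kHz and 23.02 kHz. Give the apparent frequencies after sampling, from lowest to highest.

fs/2 = 8.8 kHz.
26.74 kHz mod fs = 9.14 kHz.
9.14 kHz > fs/2 = 8.8 kHz, folds to fs − 9.14 kHz = 8.46 kHz.
41.7 kHz mod fs = 6.5 kHz.
6.5 kHz ≤ fs/2 = 8.8 kHz, appears at 6.5 kHz.
23.02 kHz mod fs = 5.42 kHz.
5.42 kHz ≤ fs/2 = 8.8 kHz, appears at 5.42 kHz.
Distinct values: {5.42 kHz, 6.5 kHz, 8.46 kHz}.

5.42 kHz, 6.5 kHz, 8.46 kHz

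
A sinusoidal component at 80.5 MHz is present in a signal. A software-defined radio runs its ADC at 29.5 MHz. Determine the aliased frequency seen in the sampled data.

80.5 MHz mod fs = 21.5 MHz.
21.5 MHz > fs/2 = 14.75 MHz, folds to fs − 21.5 MHz = 8 MHz.

8 MHz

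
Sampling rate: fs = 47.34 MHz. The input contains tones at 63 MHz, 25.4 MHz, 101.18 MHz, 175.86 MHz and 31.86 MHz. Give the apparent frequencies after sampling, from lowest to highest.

6.5 MHz, 13.5 MHz, 15.48 MHz, 15.66 MHz, 21.94 MHz

fs/2 = 23.67 MHz.
63 MHz mod fs = 15.66 MHz.
15.66 MHz ≤ fs/2 = 23.67 MHz, appears at 15.66 MHz.
25.4 MHz > fs/2 = 23.67 MHz, folds to fs − 25.4 MHz = 21.94 MHz.
101.18 MHz mod fs = 6.5 MHz.
6.5 MHz ≤ fs/2 = 23.67 MHz, appears at 6.5 MHz.
175.86 MHz mod fs = 33.84 MHz.
33.84 MHz > fs/2 = 23.67 MHz, folds to fs − 33.84 MHz = 13.5 MHz.
31.86 MHz > fs/2 = 23.67 MHz, folds to fs − 31.86 MHz = 15.48 MHz.
Distinct values: {6.5 MHz, 13.5 MHz, 15.48 MHz, 15.66 MHz, 21.94 MHz}.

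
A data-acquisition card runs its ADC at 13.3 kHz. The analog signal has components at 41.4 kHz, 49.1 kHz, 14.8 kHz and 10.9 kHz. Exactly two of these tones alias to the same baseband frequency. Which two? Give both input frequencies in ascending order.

14.8 kHz, 41.4 kHz

fs/2 = 6.65 kHz.
41.4 kHz mod fs = 1.5 kHz.
1.5 kHz ≤ fs/2 = 6.65 kHz, appears at 1.5 kHz.
49.1 kHz mod fs = 9.2 kHz.
9.2 kHz > fs/2 = 6.65 kHz, folds to fs − 9.2 kHz = 4.1 kHz.
14.8 kHz mod fs = 1.5 kHz.
1.5 kHz ≤ fs/2 = 6.65 kHz, appears at 1.5 kHz.
10.9 kHz > fs/2 = 6.65 kHz, folds to fs − 10.9 kHz = 2.4 kHz.
14.8 kHz and 41.4 kHz both map to 1.5 kHz.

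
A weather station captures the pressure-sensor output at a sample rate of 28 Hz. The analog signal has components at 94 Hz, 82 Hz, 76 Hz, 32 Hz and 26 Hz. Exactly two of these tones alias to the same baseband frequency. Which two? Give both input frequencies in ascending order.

26 Hz, 82 Hz

fs/2 = 14 Hz.
94 Hz mod fs = 10 Hz.
10 Hz ≤ fs/2 = 14 Hz, appears at 10 Hz.
82 Hz mod fs = 26 Hz.
26 Hz > fs/2 = 14 Hz, folds to fs − 26 Hz = 2 Hz.
76 Hz mod fs = 20 Hz.
20 Hz > fs/2 = 14 Hz, folds to fs − 20 Hz = 8 Hz.
32 Hz mod fs = 4 Hz.
4 Hz ≤ fs/2 = 14 Hz, appears at 4 Hz.
26 Hz > fs/2 = 14 Hz, folds to fs − 26 Hz = 2 Hz.
26 Hz and 82 Hz both map to 2 Hz.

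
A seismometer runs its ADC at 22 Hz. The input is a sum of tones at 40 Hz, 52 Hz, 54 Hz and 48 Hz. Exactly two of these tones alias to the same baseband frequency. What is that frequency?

fs/2 = 11 Hz.
40 Hz mod fs = 18 Hz.
18 Hz > fs/2 = 11 Hz, folds to fs − 18 Hz = 4 Hz.
52 Hz mod fs = 8 Hz.
8 Hz ≤ fs/2 = 11 Hz, appears at 8 Hz.
54 Hz mod fs = 10 Hz.
10 Hz ≤ fs/2 = 11 Hz, appears at 10 Hz.
48 Hz mod fs = 4 Hz.
4 Hz ≤ fs/2 = 11 Hz, appears at 4 Hz.
40 Hz and 48 Hz both map to 4 Hz.

4 Hz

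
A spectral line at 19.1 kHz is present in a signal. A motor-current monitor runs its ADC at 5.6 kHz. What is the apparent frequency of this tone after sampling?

2.3 kHz

19.1 kHz mod fs = 2.3 kHz.
2.3 kHz ≤ fs/2 = 2.8 kHz, appears at 2.3 kHz.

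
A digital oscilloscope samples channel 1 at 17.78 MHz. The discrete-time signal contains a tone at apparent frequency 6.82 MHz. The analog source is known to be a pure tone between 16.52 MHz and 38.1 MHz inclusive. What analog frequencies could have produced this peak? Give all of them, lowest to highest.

Frequencies that alias to 6.82 MHz are k·fs ± 6.82 MHz for integer k ≥ 0.
k=0: 6.82 MHz.
k=1: 10.96 MHz, 24.6 MHz.
k=2: 28.74 MHz, 42.38 MHz.
k=3: 46.52 MHz, 60.16 MHz.
Within [16.52 MHz, 38.1 MHz]: 24.6 MHz, 28.74 MHz.

24.6 MHz, 28.74 MHz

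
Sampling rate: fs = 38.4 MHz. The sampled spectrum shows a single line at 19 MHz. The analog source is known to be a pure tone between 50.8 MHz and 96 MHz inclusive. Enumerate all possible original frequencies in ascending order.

57.4 MHz, 57.8 MHz, 95.8 MHz

Frequencies that alias to 19 MHz are k·fs ± 19 MHz for integer k ≥ 0.
k=0: 19 MHz.
k=1: 19.4 MHz, 57.4 MHz.
k=2: 57.8 MHz, 95.8 MHz.
k=3: 96.2 MHz, 134.2 MHz.
Within [50.8 MHz, 96 MHz]: 57.4 MHz, 57.8 MHz, 95.8 MHz.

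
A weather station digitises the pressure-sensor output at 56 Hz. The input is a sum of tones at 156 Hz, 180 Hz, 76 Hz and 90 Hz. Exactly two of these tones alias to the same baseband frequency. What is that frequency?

12 Hz

fs/2 = 28 Hz.
156 Hz mod fs = 44 Hz.
44 Hz > fs/2 = 28 Hz, folds to fs − 44 Hz = 12 Hz.
180 Hz mod fs = 12 Hz.
12 Hz ≤ fs/2 = 28 Hz, appears at 12 Hz.
76 Hz mod fs = 20 Hz.
20 Hz ≤ fs/2 = 28 Hz, appears at 20 Hz.
90 Hz mod fs = 34 Hz.
34 Hz > fs/2 = 28 Hz, folds to fs − 34 Hz = 22 Hz.
156 Hz and 180 Hz both map to 12 Hz.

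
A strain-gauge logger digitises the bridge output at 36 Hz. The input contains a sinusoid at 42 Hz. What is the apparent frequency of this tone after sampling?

42 Hz mod fs = 6 Hz.
6 Hz ≤ fs/2 = 18 Hz, appears at 6 Hz.

6 Hz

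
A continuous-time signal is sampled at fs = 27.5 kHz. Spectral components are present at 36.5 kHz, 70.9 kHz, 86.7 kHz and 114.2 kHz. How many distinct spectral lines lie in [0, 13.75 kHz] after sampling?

fs/2 = 13.75 kHz.
36.5 kHz mod fs = 9 kHz.
9 kHz ≤ fs/2 = 13.75 kHz, appears at 9 kHz.
70.9 kHz mod fs = 15.9 kHz.
15.9 kHz > fs/2 = 13.75 kHz, folds to fs − 15.9 kHz = 11.6 kHz.
86.7 kHz mod fs = 4.2 kHz.
4.2 kHz ≤ fs/2 = 13.75 kHz, appears at 4.2 kHz.
114.2 kHz mod fs = 4.2 kHz.
4.2 kHz ≤ fs/2 = 13.75 kHz, appears at 4.2 kHz.
Distinct values: {4.2 kHz, 9 kHz, 11.6 kHz} → 3.

3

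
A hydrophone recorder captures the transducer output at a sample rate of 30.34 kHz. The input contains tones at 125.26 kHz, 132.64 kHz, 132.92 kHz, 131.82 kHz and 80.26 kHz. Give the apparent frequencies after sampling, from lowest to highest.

fs/2 = 15.17 kHz.
125.26 kHz mod fs = 3.9 kHz.
3.9 kHz ≤ fs/2 = 15.17 kHz, appears at 3.9 kHz.
132.64 kHz mod fs = 11.28 kHz.
11.28 kHz ≤ fs/2 = 15.17 kHz, appears at 11.28 kHz.
132.92 kHz mod fs = 11.56 kHz.
11.56 kHz ≤ fs/2 = 15.17 kHz, appears at 11.56 kHz.
131.82 kHz mod fs = 10.46 kHz.
10.46 kHz ≤ fs/2 = 15.17 kHz, appears at 10.46 kHz.
80.26 kHz mod fs = 19.58 kHz.
19.58 kHz > fs/2 = 15.17 kHz, folds to fs − 19.58 kHz = 10.76 kHz.
Distinct values: {3.9 kHz, 10.46 kHz, 10.76 kHz, 11.28 kHz, 11.56 kHz}.

3.9 kHz, 10.46 kHz, 10.76 kHz, 11.28 kHz, 11.56 kHz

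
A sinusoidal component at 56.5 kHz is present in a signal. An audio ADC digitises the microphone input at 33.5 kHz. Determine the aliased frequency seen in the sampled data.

56.5 kHz mod fs = 23 kHz.
23 kHz > fs/2 = 16.75 kHz, folds to fs − 23 kHz = 10.5 kHz.

10.5 kHz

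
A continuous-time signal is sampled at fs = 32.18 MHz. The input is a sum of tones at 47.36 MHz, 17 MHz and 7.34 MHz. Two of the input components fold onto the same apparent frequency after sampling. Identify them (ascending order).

fs/2 = 16.09 MHz.
47.36 MHz mod fs = 15.18 MHz.
15.18 MHz ≤ fs/2 = 16.09 MHz, appears at 15.18 MHz.
17 MHz > fs/2 = 16.09 MHz, folds to fs − 17 MHz = 15.18 MHz.
7.34 MHz ≤ fs/2 = 16.09 MHz, passes unchanged.
17 MHz and 47.36 MHz both map to 15.18 MHz.

17 MHz, 47.36 MHz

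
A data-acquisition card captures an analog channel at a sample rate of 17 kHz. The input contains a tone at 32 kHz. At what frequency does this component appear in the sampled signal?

2 kHz

32 kHz mod fs = 15 kHz.
15 kHz > fs/2 = 8.5 kHz, folds to fs − 15 kHz = 2 kHz.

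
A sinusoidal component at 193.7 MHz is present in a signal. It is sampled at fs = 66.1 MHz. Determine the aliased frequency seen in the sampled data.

193.7 MHz mod fs = 61.5 MHz.
61.5 MHz > fs/2 = 33.05 MHz, folds to fs − 61.5 MHz = 4.6 MHz.

4.6 MHz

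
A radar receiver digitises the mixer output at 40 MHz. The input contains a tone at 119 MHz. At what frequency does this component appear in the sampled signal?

119 MHz mod fs = 39 MHz.
39 MHz > fs/2 = 20 MHz, folds to fs − 39 MHz = 1 MHz.

1 MHz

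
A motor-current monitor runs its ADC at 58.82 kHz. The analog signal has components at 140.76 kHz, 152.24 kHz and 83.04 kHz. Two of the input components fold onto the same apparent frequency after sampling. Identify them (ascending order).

fs/2 = 29.41 kHz.
140.76 kHz mod fs = 23.12 kHz.
23.12 kHz ≤ fs/2 = 29.41 kHz, appears at 23.12 kHz.
152.24 kHz mod fs = 34.6 kHz.
34.6 kHz > fs/2 = 29.41 kHz, folds to fs − 34.6 kHz = 24.22 kHz.
83.04 kHz mod fs = 24.22 kHz.
24.22 kHz ≤ fs/2 = 29.41 kHz, appears at 24.22 kHz.
83.04 kHz and 152.24 kHz both map to 24.22 kHz.

83.04 kHz, 152.24 kHz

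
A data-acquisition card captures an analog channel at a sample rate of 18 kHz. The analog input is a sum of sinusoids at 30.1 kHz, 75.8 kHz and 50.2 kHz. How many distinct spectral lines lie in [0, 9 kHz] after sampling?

fs/2 = 9 kHz.
30.1 kHz mod fs = 12.1 kHz.
12.1 kHz > fs/2 = 9 kHz, folds to fs − 12.1 kHz = 5.9 kHz.
75.8 kHz mod fs = 3.8 kHz.
3.8 kHz ≤ fs/2 = 9 kHz, appears at 3.8 kHz.
50.2 kHz mod fs = 14.2 kHz.
14.2 kHz > fs/2 = 9 kHz, folds to fs − 14.2 kHz = 3.8 kHz.
Distinct values: {3.8 kHz, 5.9 kHz} → 2.

2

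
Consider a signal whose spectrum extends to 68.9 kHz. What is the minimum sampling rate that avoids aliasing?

137.8 kHz

Nyquist rate = 2 × 68.9 kHz = 137.8 kHz.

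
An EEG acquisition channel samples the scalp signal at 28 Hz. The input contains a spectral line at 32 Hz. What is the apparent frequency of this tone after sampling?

4 Hz

32 Hz mod fs = 4 Hz.
4 Hz ≤ fs/2 = 14 Hz, appears at 4 Hz.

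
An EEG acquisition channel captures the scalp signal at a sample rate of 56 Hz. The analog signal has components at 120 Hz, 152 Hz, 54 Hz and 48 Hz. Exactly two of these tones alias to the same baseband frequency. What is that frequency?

8 Hz

fs/2 = 28 Hz.
120 Hz mod fs = 8 Hz.
8 Hz ≤ fs/2 = 28 Hz, appears at 8 Hz.
152 Hz mod fs = 40 Hz.
40 Hz > fs/2 = 28 Hz, folds to fs − 40 Hz = 16 Hz.
54 Hz > fs/2 = 28 Hz, folds to fs − 54 Hz = 2 Hz.
48 Hz > fs/2 = 28 Hz, folds to fs − 48 Hz = 8 Hz.
48 Hz and 120 Hz both map to 8 Hz.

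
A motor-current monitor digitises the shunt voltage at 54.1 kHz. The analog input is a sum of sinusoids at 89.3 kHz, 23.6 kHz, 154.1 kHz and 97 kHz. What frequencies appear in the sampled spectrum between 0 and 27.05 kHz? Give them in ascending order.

fs/2 = 27.05 kHz.
89.3 kHz mod fs = 35.2 kHz.
35.2 kHz > fs/2 = 27.05 kHz, folds to fs − 35.2 kHz = 18.9 kHz.
23.6 kHz ≤ fs/2 = 27.05 kHz, passes unchanged.
154.1 kHz mod fs = 45.9 kHz.
45.9 kHz > fs/2 = 27.05 kHz, folds to fs − 45.9 kHz = 8.2 kHz.
97 kHz mod fs = 42.9 kHz.
42.9 kHz > fs/2 = 27.05 kHz, folds to fs − 42.9 kHz = 11.2 kHz.
Distinct values: {8.2 kHz, 11.2 kHz, 18.9 kHz, 23.6 kHz}.

8.2 kHz, 11.2 kHz, 18.9 kHz, 23.6 kHz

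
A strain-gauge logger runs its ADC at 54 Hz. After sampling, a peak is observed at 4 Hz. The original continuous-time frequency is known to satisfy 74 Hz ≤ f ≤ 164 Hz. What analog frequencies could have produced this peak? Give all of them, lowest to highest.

Frequencies that alias to 4 Hz are k·fs ± 4 Hz for integer k ≥ 0.
k=0: 4 Hz.
k=1: 50 Hz, 58 Hz.
k=2: 104 Hz, 112 Hz.
k=3: 158 Hz, 166 Hz.
k=4: 212 Hz, 220 Hz.
Within [74 Hz, 164 Hz]: 104 Hz, 112 Hz, 158 Hz.

104 Hz, 112 Hz, 158 Hz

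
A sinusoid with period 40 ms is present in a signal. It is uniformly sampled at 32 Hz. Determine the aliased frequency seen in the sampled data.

7 Hz

T = 40 ms → f = 1/T = 25 Hz.
25 Hz > fs/2 = 16 Hz, folds to fs − 25 Hz = 7 Hz.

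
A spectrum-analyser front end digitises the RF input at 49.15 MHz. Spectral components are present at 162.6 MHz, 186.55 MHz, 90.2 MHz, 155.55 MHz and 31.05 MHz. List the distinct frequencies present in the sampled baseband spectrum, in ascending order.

8.1 MHz, 10.05 MHz, 15.15 MHz, 18.1 MHz

fs/2 = 24.575 MHz.
162.6 MHz mod fs = 15.15 MHz.
15.15 MHz ≤ fs/2 = 24.575 MHz, appears at 15.15 MHz.
186.55 MHz mod fs = 39.1 MHz.
39.1 MHz > fs/2 = 24.575 MHz, folds to fs − 39.1 MHz = 10.05 MHz.
90.2 MHz mod fs = 41.05 MHz.
41.05 MHz > fs/2 = 24.575 MHz, folds to fs − 41.05 MHz = 8.1 MHz.
155.55 MHz mod fs = 8.1 MHz.
8.1 MHz ≤ fs/2 = 24.575 MHz, appears at 8.1 MHz.
31.05 MHz > fs/2 = 24.575 MHz, folds to fs − 31.05 MHz = 18.1 MHz.
Distinct values: {8.1 MHz, 10.05 MHz, 15.15 MHz, 18.1 MHz}.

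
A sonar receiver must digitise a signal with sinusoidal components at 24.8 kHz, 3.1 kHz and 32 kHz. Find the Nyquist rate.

Highest-frequency component: 32 kHz.
Nyquist rate = 2 × 32 kHz = 64 kHz.

64 kHz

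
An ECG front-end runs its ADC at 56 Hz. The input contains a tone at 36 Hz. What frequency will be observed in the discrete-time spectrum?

36 Hz > fs/2 = 28 Hz, folds to fs − 36 Hz = 20 Hz.

20 Hz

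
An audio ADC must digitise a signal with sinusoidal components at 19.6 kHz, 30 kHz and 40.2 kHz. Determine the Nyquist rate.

Highest-frequency component: 40.2 kHz.
Nyquist rate = 2 × 40.2 kHz = 80.4 kHz.

80.4 kHz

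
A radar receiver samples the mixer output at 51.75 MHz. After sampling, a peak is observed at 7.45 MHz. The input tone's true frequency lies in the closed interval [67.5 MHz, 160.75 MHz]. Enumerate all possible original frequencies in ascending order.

Frequencies that alias to 7.45 MHz are k·fs ± 7.45 MHz for integer k ≥ 0.
k=0: 7.45 MHz.
k=1: 44.3 MHz, 59.2 MHz.
k=2: 96.05 MHz, 110.95 MHz.
k=3: 147.8 MHz, 162.7 MHz.
k=4: 199.55 MHz, 214.45 MHz.
Within [67.5 MHz, 160.75 MHz]: 96.05 MHz, 110.95 MHz, 147.8 MHz.

96.05 MHz, 110.95 MHz, 147.8 MHz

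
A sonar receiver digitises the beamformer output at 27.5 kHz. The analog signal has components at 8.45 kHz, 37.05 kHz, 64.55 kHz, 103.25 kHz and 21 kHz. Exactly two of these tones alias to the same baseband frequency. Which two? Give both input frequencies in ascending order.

37.05 kHz, 64.55 kHz

fs/2 = 13.75 kHz.
8.45 kHz ≤ fs/2 = 13.75 kHz, passes unchanged.
37.05 kHz mod fs = 9.55 kHz.
9.55 kHz ≤ fs/2 = 13.75 kHz, appears at 9.55 kHz.
64.55 kHz mod fs = 9.55 kHz.
9.55 kHz ≤ fs/2 = 13.75 kHz, appears at 9.55 kHz.
103.25 kHz mod fs = 20.75 kHz.
20.75 kHz > fs/2 = 13.75 kHz, folds to fs − 20.75 kHz = 6.75 kHz.
21 kHz > fs/2 = 13.75 kHz, folds to fs − 21 kHz = 6.5 kHz.
37.05 kHz and 64.55 kHz both map to 9.55 kHz.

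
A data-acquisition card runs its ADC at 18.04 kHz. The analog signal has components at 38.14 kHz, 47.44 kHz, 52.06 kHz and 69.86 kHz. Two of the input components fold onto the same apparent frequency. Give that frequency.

fs/2 = 9.02 kHz.
38.14 kHz mod fs = 2.06 kHz.
2.06 kHz ≤ fs/2 = 9.02 kHz, appears at 2.06 kHz.
47.44 kHz mod fs = 11.36 kHz.
11.36 kHz > fs/2 = 9.02 kHz, folds to fs − 11.36 kHz = 6.68 kHz.
52.06 kHz mod fs = 15.98 kHz.
15.98 kHz > fs/2 = 9.02 kHz, folds to fs − 15.98 kHz = 2.06 kHz.
69.86 kHz mod fs = 15.74 kHz.
15.74 kHz > fs/2 = 9.02 kHz, folds to fs − 15.74 kHz = 2.3 kHz.
38.14 kHz and 52.06 kHz both map to 2.06 kHz.

2.06 kHz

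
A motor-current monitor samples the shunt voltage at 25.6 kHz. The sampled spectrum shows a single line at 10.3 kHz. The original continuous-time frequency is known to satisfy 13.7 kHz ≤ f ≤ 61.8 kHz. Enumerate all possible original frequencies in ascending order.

15.3 kHz, 35.9 kHz, 40.9 kHz, 61.5 kHz

Frequencies that alias to 10.3 kHz are k·fs ± 10.3 kHz for integer k ≥ 0.
k=0: 10.3 kHz.
k=1: 15.3 kHz, 35.9 kHz.
k=2: 40.9 kHz, 61.5 kHz.
k=3: 66.5 kHz, 87.1 kHz.
Within [13.7 kHz, 61.8 kHz]: 15.3 kHz, 35.9 kHz, 40.9 kHz, 61.5 kHz.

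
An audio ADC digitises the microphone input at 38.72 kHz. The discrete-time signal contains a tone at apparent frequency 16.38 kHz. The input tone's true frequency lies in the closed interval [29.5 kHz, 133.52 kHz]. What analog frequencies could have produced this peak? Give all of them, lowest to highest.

Frequencies that alias to 16.38 kHz are k·fs ± 16.38 kHz for integer k ≥ 0.
k=0: 16.38 kHz.
k=1: 22.34 kHz, 55.1 kHz.
k=2: 61.06 kHz, 93.82 kHz.
k=3: 99.78 kHz, 132.54 kHz.
k=4: 138.5 kHz, 171.26 kHz.
Within [29.5 kHz, 133.52 kHz]: 55.1 kHz, 61.06 kHz, 93.82 kHz, 99.78 kHz, 132.54 kHz.

55.1 kHz, 61.06 kHz, 93.82 kHz, 99.78 kHz, 132.54 kHz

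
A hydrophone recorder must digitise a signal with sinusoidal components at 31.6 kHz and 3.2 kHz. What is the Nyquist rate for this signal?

Highest-frequency component: 31.6 kHz.
Nyquist rate = 2 × 31.6 kHz = 63.2 kHz.

63.2 kHz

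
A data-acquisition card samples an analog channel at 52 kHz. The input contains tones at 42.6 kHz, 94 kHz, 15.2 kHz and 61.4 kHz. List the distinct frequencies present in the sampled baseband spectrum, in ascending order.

9.4 kHz, 10 kHz, 15.2 kHz

fs/2 = 26 kHz.
42.6 kHz > fs/2 = 26 kHz, folds to fs − 42.6 kHz = 9.4 kHz.
94 kHz mod fs = 42 kHz.
42 kHz > fs/2 = 26 kHz, folds to fs − 42 kHz = 10 kHz.
15.2 kHz ≤ fs/2 = 26 kHz, passes unchanged.
61.4 kHz mod fs = 9.4 kHz.
9.4 kHz ≤ fs/2 = 26 kHz, appears at 9.4 kHz.
Distinct values: {9.4 kHz, 10 kHz, 15.2 kHz}.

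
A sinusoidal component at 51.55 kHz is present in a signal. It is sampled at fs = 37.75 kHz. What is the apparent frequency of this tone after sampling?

51.55 kHz mod fs = 13.8 kHz.
13.8 kHz ≤ fs/2 = 18.875 kHz, appears at 13.8 kHz.

13.8 kHz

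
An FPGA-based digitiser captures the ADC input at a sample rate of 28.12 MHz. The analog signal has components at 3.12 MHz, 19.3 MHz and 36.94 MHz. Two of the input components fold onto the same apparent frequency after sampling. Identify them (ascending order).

19.3 MHz, 36.94 MHz

fs/2 = 14.06 MHz.
3.12 MHz ≤ fs/2 = 14.06 MHz, passes unchanged.
19.3 MHz > fs/2 = 14.06 MHz, folds to fs − 19.3 MHz = 8.82 MHz.
36.94 MHz mod fs = 8.82 MHz.
8.82 MHz ≤ fs/2 = 14.06 MHz, appears at 8.82 MHz.
19.3 MHz and 36.94 MHz both map to 8.82 MHz.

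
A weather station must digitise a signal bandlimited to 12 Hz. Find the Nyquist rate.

Nyquist rate = 2 × 12 Hz = 24 Hz.

24 Hz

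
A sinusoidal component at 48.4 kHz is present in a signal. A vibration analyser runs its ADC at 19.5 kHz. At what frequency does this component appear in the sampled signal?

9.4 kHz

48.4 kHz mod fs = 9.4 kHz.
9.4 kHz ≤ fs/2 = 9.75 kHz, appears at 9.4 kHz.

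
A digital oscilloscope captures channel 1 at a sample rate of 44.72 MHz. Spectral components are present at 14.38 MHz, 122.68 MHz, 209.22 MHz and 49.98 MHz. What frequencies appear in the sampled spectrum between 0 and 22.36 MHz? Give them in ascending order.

fs/2 = 22.36 MHz.
14.38 MHz ≤ fs/2 = 22.36 MHz, passes unchanged.
122.68 MHz mod fs = 33.24 MHz.
33.24 MHz > fs/2 = 22.36 MHz, folds to fs − 33.24 MHz = 11.48 MHz.
209.22 MHz mod fs = 30.34 MHz.
30.34 MHz > fs/2 = 22.36 MHz, folds to fs − 30.34 MHz = 14.38 MHz.
49.98 MHz mod fs = 5.26 MHz.
5.26 MHz ≤ fs/2 = 22.36 MHz, appears at 5.26 MHz.
Distinct values: {5.26 MHz, 11.48 MHz, 14.38 MHz}.

5.26 MHz, 11.48 MHz, 14.38 MHz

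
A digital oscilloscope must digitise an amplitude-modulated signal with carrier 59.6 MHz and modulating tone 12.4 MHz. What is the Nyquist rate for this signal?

AM sidebands sit at fc ± fm = 47.2 MHz and 72 MHz.
Highest-frequency component: 72 MHz.
Nyquist rate = 2 × 72 MHz = 144 MHz.

144 MHz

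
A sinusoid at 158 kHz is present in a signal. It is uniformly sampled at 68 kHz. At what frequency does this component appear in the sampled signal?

22 kHz

158 kHz mod fs = 22 kHz.
22 kHz ≤ fs/2 = 34 kHz, appears at 22 kHz.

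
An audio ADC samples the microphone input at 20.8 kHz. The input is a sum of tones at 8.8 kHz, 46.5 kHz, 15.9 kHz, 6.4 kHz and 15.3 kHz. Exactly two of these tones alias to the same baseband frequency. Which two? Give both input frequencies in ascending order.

fs/2 = 10.4 kHz.
8.8 kHz ≤ fs/2 = 10.4 kHz, passes unchanged.
46.5 kHz mod fs = 4.9 kHz.
4.9 kHz ≤ fs/2 = 10.4 kHz, appears at 4.9 kHz.
15.9 kHz > fs/2 = 10.4 kHz, folds to fs − 15.9 kHz = 4.9 kHz.
6.4 kHz ≤ fs/2 = 10.4 kHz, passes unchanged.
15.3 kHz > fs/2 = 10.4 kHz, folds to fs − 15.3 kHz = 5.5 kHz.
15.9 kHz and 46.5 kHz both map to 4.9 kHz.

15.9 kHz, 46.5 kHz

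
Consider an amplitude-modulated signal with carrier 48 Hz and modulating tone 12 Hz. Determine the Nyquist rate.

AM sidebands sit at fc ± fm = 36 Hz and 60 Hz.
Highest-frequency component: 60 Hz.
Nyquist rate = 2 × 60 Hz = 120 Hz.

120 Hz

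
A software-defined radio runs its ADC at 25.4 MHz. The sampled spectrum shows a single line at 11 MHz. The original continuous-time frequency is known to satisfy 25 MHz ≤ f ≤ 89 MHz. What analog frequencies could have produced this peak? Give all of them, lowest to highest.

36.4 MHz, 39.8 MHz, 61.8 MHz, 65.2 MHz, 87.2 MHz

Frequencies that alias to 11 MHz are k·fs ± 11 MHz for integer k ≥ 0.
k=0: 11 MHz.
k=1: 14.4 MHz, 36.4 MHz.
k=2: 39.8 MHz, 61.8 MHz.
k=3: 65.2 MHz, 87.2 MHz.
k=4: 90.6 MHz, 112.6 MHz.
Within [25 MHz, 89 MHz]: 36.4 MHz, 39.8 MHz, 61.8 MHz, 65.2 MHz, 87.2 MHz.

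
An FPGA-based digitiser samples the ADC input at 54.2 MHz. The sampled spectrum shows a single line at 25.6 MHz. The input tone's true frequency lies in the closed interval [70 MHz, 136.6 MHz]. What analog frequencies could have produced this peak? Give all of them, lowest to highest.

79.8 MHz, 82.8 MHz, 134 MHz

Frequencies that alias to 25.6 MHz are k·fs ± 25.6 MHz for integer k ≥ 0.
k=0: 25.6 MHz.
k=1: 28.6 MHz, 79.8 MHz.
k=2: 82.8 MHz, 134 MHz.
k=3: 137 MHz, 188.2 MHz.
Within [70 MHz, 136.6 MHz]: 79.8 MHz, 82.8 MHz, 134 MHz.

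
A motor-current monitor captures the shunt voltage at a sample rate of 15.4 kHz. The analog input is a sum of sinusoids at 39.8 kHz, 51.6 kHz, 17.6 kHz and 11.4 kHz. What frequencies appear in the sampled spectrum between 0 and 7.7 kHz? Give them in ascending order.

2.2 kHz, 4 kHz, 5.4 kHz, 6.4 kHz

fs/2 = 7.7 kHz.
39.8 kHz mod fs = 9 kHz.
9 kHz > fs/2 = 7.7 kHz, folds to fs − 9 kHz = 6.4 kHz.
51.6 kHz mod fs = 5.4 kHz.
5.4 kHz ≤ fs/2 = 7.7 kHz, appears at 5.4 kHz.
17.6 kHz mod fs = 2.2 kHz.
2.2 kHz ≤ fs/2 = 7.7 kHz, appears at 2.2 kHz.
11.4 kHz > fs/2 = 7.7 kHz, folds to fs − 11.4 kHz = 4 kHz.
Distinct values: {2.2 kHz, 4 kHz, 5.4 kHz, 6.4 kHz}.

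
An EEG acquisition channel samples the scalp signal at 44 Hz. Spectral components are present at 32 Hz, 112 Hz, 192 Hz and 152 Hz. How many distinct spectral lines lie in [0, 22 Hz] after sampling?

3

fs/2 = 22 Hz.
32 Hz > fs/2 = 22 Hz, folds to fs − 32 Hz = 12 Hz.
112 Hz mod fs = 24 Hz.
24 Hz > fs/2 = 22 Hz, folds to fs − 24 Hz = 20 Hz.
192 Hz mod fs = 16 Hz.
16 Hz ≤ fs/2 = 22 Hz, appears at 16 Hz.
152 Hz mod fs = 20 Hz.
20 Hz ≤ fs/2 = 22 Hz, appears at 20 Hz.
Distinct values: {12 Hz, 16 Hz, 20 Hz} → 3.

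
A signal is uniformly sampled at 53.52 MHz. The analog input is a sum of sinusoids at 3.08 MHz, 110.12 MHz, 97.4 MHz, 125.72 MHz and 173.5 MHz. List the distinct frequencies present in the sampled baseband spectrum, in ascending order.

fs/2 = 26.76 MHz.
3.08 MHz ≤ fs/2 = 26.76 MHz, passes unchanged.
110.12 MHz mod fs = 3.08 MHz.
3.08 MHz ≤ fs/2 = 26.76 MHz, appears at 3.08 MHz.
97.4 MHz mod fs = 43.88 MHz.
43.88 MHz > fs/2 = 26.76 MHz, folds to fs − 43.88 MHz = 9.64 MHz.
125.72 MHz mod fs = 18.68 MHz.
18.68 MHz ≤ fs/2 = 26.76 MHz, appears at 18.68 MHz.
173.5 MHz mod fs = 12.94 MHz.
12.94 MHz ≤ fs/2 = 26.76 MHz, appears at 12.94 MHz.
Distinct values: {3.08 MHz, 9.64 MHz, 12.94 MHz, 18.68 MHz}.

3.08 MHz, 9.64 MHz, 12.94 MHz, 18.68 MHz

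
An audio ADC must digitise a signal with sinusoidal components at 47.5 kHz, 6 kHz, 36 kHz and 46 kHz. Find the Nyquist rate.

Highest-frequency component: 47.5 kHz.
Nyquist rate = 2 × 47.5 kHz = 95 kHz.

95 kHz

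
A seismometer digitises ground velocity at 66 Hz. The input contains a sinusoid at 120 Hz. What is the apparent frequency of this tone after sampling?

120 Hz mod fs = 54 Hz.
54 Hz > fs/2 = 33 Hz, folds to fs − 54 Hz = 12 Hz.

12 Hz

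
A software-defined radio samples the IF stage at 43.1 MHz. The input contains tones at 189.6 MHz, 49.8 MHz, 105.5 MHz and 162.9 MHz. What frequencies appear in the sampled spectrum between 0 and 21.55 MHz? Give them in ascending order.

fs/2 = 21.55 MHz.
189.6 MHz mod fs = 17.2 MHz.
17.2 MHz ≤ fs/2 = 21.55 MHz, appears at 17.2 MHz.
49.8 MHz mod fs = 6.7 MHz.
6.7 MHz ≤ fs/2 = 21.55 MHz, appears at 6.7 MHz.
105.5 MHz mod fs = 19.3 MHz.
19.3 MHz ≤ fs/2 = 21.55 MHz, appears at 19.3 MHz.
162.9 MHz mod fs = 33.6 MHz.
33.6 MHz > fs/2 = 21.55 MHz, folds to fs − 33.6 MHz = 9.5 MHz.
Distinct values: {6.7 MHz, 9.5 MHz, 17.2 MHz, 19.3 MHz}.

6.7 MHz, 9.5 MHz, 17.2 MHz, 19.3 MHz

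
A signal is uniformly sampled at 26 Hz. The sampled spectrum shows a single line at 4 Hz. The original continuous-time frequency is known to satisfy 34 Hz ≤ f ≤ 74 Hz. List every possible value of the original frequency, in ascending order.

Frequencies that alias to 4 Hz are k·fs ± 4 Hz for integer k ≥ 0.
k=0: 4 Hz.
k=1: 22 Hz, 30 Hz.
k=2: 48 Hz, 56 Hz.
k=3: 74 Hz, 82 Hz.
k=4: 100 Hz, 108 Hz.
Within [34 Hz, 74 Hz]: 48 Hz, 56 Hz, 74 Hz.

48 Hz, 56 Hz, 74 Hz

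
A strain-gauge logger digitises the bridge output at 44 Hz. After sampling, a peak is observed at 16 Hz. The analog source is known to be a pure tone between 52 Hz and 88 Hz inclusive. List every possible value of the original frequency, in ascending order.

Frequencies that alias to 16 Hz are k·fs ± 16 Hz for integer k ≥ 0.
k=0: 16 Hz.
k=1: 28 Hz, 60 Hz.
k=2: 72 Hz, 104 Hz.
k=3: 116 Hz, 148 Hz.
Within [52 Hz, 88 Hz]: 60 Hz, 72 Hz.

60 Hz, 72 Hz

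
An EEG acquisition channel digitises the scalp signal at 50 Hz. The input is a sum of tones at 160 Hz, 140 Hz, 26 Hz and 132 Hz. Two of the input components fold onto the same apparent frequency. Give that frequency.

fs/2 = 25 Hz.
160 Hz mod fs = 10 Hz.
10 Hz ≤ fs/2 = 25 Hz, appears at 10 Hz.
140 Hz mod fs = 40 Hz.
40 Hz > fs/2 = 25 Hz, folds to fs − 40 Hz = 10 Hz.
26 Hz > fs/2 = 25 Hz, folds to fs − 26 Hz = 24 Hz.
132 Hz mod fs = 32 Hz.
32 Hz > fs/2 = 25 Hz, folds to fs − 32 Hz = 18 Hz.
140 Hz and 160 Hz both map to 10 Hz.

10 Hz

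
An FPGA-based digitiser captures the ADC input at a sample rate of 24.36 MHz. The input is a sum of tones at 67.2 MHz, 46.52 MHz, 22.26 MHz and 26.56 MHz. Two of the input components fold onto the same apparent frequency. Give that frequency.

2.2 MHz

fs/2 = 12.18 MHz.
67.2 MHz mod fs = 18.48 MHz.
18.48 MHz > fs/2 = 12.18 MHz, folds to fs − 18.48 MHz = 5.88 MHz.
46.52 MHz mod fs = 22.16 MHz.
22.16 MHz > fs/2 = 12.18 MHz, folds to fs − 22.16 MHz = 2.2 MHz.
22.26 MHz > fs/2 = 12.18 MHz, folds to fs − 22.26 MHz = 2.1 MHz.
26.56 MHz mod fs = 2.2 MHz.
2.2 MHz ≤ fs/2 = 12.18 MHz, appears at 2.2 MHz.
26.56 MHz and 46.52 MHz both map to 2.2 MHz.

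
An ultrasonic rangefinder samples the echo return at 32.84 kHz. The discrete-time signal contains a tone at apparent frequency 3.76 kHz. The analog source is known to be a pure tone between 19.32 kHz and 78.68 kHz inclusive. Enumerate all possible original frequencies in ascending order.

29.08 kHz, 36.6 kHz, 61.92 kHz, 69.44 kHz

Frequencies that alias to 3.76 kHz are k·fs ± 3.76 kHz for integer k ≥ 0.
k=0: 3.76 kHz.
k=1: 29.08 kHz, 36.6 kHz.
k=2: 61.92 kHz, 69.44 kHz.
k=3: 94.76 kHz, 102.28 kHz.
Within [19.32 kHz, 78.68 kHz]: 29.08 kHz, 36.6 kHz, 61.92 kHz, 69.44 kHz.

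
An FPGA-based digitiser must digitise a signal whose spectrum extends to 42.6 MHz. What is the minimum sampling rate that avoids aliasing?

85.2 MHz

Nyquist rate = 2 × 42.6 MHz = 85.2 MHz.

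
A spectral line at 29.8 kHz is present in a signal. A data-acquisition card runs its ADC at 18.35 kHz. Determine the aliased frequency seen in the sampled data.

29.8 kHz mod fs = 11.45 kHz.
11.45 kHz > fs/2 = 9.175 kHz, folds to fs − 11.45 kHz = 6.9 kHz.

6.9 kHz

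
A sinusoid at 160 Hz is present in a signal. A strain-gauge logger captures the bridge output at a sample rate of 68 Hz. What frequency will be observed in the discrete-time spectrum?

160 Hz mod fs = 24 Hz.
24 Hz ≤ fs/2 = 34 Hz, appears at 24 Hz.

24 Hz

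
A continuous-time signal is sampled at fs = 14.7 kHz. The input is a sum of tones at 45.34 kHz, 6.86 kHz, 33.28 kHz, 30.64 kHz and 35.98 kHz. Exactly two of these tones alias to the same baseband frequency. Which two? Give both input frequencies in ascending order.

fs/2 = 7.35 kHz.
45.34 kHz mod fs = 1.24 kHz.
1.24 kHz ≤ fs/2 = 7.35 kHz, appears at 1.24 kHz.
6.86 kHz ≤ fs/2 = 7.35 kHz, passes unchanged.
33.28 kHz mod fs = 3.88 kHz.
3.88 kHz ≤ fs/2 = 7.35 kHz, appears at 3.88 kHz.
30.64 kHz mod fs = 1.24 kHz.
1.24 kHz ≤ fs/2 = 7.35 kHz, appears at 1.24 kHz.
35.98 kHz mod fs = 6.58 kHz.
6.58 kHz ≤ fs/2 = 7.35 kHz, appears at 6.58 kHz.
30.64 kHz and 45.34 kHz both map to 1.24 kHz.

30.64 kHz, 45.34 kHz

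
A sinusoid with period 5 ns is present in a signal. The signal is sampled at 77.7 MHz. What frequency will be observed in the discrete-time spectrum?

33.1 MHz

T = 5 ns → f = 1/T = 200 MHz.
200 MHz mod fs = 44.6 MHz.
44.6 MHz > fs/2 = 38.85 MHz, folds to fs − 44.6 MHz = 33.1 MHz.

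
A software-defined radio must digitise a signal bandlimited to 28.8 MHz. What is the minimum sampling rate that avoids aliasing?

57.6 MHz

Nyquist rate = 2 × 28.8 MHz = 57.6 MHz.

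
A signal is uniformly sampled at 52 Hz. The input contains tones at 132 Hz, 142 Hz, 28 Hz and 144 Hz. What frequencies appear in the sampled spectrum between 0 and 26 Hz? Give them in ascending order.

12 Hz, 14 Hz, 24 Hz

fs/2 = 26 Hz.
132 Hz mod fs = 28 Hz.
28 Hz > fs/2 = 26 Hz, folds to fs − 28 Hz = 24 Hz.
142 Hz mod fs = 38 Hz.
38 Hz > fs/2 = 26 Hz, folds to fs − 38 Hz = 14 Hz.
28 Hz > fs/2 = 26 Hz, folds to fs − 28 Hz = 24 Hz.
144 Hz mod fs = 40 Hz.
40 Hz > fs/2 = 26 Hz, folds to fs − 40 Hz = 12 Hz.
Distinct values: {12 Hz, 14 Hz, 24 Hz}.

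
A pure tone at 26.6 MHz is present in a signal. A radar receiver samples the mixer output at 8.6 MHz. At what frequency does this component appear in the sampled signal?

0.8 MHz

26.6 MHz mod fs = 0.8 MHz.
0.8 MHz ≤ fs/2 = 4.3 MHz, appears at 0.8 MHz.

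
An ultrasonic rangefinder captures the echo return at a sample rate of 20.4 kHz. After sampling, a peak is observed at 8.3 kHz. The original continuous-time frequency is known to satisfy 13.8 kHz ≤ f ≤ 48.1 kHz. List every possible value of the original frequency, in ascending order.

28.7 kHz, 32.5 kHz

Frequencies that alias to 8.3 kHz are k·fs ± 8.3 kHz for integer k ≥ 0.
k=0: 8.3 kHz.
k=1: 12.1 kHz, 28.7 kHz.
k=2: 32.5 kHz, 49.1 kHz.
k=3: 52.9 kHz, 69.5 kHz.
Within [13.8 kHz, 48.1 kHz]: 28.7 kHz, 32.5 kHz.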